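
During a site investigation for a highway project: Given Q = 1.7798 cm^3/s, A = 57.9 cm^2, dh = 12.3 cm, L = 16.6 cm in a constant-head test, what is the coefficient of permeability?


Compute hydraulic gradient:
i = dh / L = 12.3 / 16.6 = 0.740964
Then apply Darcy's law:
k = Q / (A * i)
k = 1.7798 / (57.9 * 0.740964)
k = 1.7798 / 42.9018
k = 0.041485 cm/s


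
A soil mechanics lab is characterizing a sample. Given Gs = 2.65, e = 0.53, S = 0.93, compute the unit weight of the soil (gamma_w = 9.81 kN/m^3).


Using gamma = gamma_w * (Gs + S*e) / (1 + e)
Numerator: Gs + S*e = 2.65 + 0.93*0.53 = 3.1429
Denominator: 1 + e = 1 + 0.53 = 1.53
gamma = 9.81 * 3.1429 / 1.53
gamma = 20.152 kN/m^3


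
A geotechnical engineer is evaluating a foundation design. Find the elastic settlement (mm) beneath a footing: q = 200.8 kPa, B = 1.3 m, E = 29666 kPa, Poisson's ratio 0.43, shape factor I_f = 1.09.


Using Se = q * B * (1 - nu^2) * I_f / E
1 - nu^2 = 1 - 0.43^2 = 0.8151
Se = 200.8 * 1.3 * 0.8151 * 1.09 / 29666
Se = 0.007818 m
Convert to mm: Se = 0.007818 * 1000 = 7.818 mm


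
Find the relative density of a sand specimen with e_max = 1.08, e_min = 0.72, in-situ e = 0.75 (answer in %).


Using Dr = (e_max - e) / (e_max - e_min) * 100
e_max - e = 1.08 - 0.75 = 0.33
e_max - e_min = 1.08 - 0.72 = 0.36
Dr = 0.33 / 0.36 * 100
Dr = 91.67 %


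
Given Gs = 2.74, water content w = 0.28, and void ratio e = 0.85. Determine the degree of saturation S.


Using S = Gs * w / e
S = 2.74 * 0.28 / 0.85
S = 0.9026


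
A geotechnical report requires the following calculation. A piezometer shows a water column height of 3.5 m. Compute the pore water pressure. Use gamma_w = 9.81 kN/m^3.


Result: 34.34 kPa

Derivation:
Using u = gamma_w * h_w
u = 9.81 * 3.5
u = 34.34 kPa


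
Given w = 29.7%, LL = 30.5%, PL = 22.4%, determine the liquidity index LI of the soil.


Result: 0.901

Derivation:
First compute the plasticity index:
PI = LL - PL = 30.5 - 22.4 = 8.1
Then compute the liquidity index:
LI = (w - PL) / PI
LI = (29.7 - 22.4) / 8.1
LI = 0.901


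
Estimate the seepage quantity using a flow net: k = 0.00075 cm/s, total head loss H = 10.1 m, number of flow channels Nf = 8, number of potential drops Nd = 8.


Convert k to m/s for unit consistency with H:
k = 0.00075 cm/s = 0.00075 / 100 m/s = 7.5e-06 m/s
Using q = k * H * Nf / Nd
Nf / Nd = 8 / 8 = 1.0
q = 7.5e-06 * 10.1 * 1.0
q = 7.575e-05 m^3/s per m


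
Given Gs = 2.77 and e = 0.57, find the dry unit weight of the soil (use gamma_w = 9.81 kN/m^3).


Using gamma_d = Gs * gamma_w / (1 + e)
gamma_d = 2.77 * 9.81 / (1 + 0.57)
gamma_d = 2.77 * 9.81 / 1.57
gamma_d = 17.308 kN/m^3


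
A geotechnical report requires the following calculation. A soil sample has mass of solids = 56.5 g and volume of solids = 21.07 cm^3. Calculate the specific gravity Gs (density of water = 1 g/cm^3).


Using Gs = m_s / (V_s * rho_w)
Since rho_w = 1 g/cm^3:
Gs = 56.5 / 21.07
Gs = 2.682


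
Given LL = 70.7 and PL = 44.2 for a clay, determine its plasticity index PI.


Using PI = LL - PL
PI = 70.7 - 44.2
PI = 26.5


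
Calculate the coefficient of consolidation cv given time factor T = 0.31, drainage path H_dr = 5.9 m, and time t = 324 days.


Using cv = T * H_dr^2 / t
H_dr^2 = 5.9^2 = 34.81
cv = 0.31 * 34.81 / 324
cv = 0.03331 m^2/day


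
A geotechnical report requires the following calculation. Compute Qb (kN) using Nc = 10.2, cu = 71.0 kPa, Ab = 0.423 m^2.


Result: 306.34 kN

Derivation:
Using Qb = Nc * cu * Ab
Qb = 10.2 * 71.0 * 0.423
Qb = 306.34 kN


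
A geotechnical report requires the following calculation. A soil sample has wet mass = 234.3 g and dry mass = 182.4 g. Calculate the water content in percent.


Using w = (m_wet - m_dry) / m_dry * 100
m_wet - m_dry = 234.3 - 182.4 = 51.9 g
w = 51.9 / 182.4 * 100
w = 28.45 %


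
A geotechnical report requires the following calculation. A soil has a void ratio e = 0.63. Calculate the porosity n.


Result: 0.3865

Derivation:
Using the relation n = e / (1 + e)
n = 0.63 / (1 + 0.63)
n = 0.63 / 1.63
n = 0.3865


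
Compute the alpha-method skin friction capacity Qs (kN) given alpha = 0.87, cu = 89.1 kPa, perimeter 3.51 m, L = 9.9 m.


Result: 2693.64 kN

Derivation:
Using Qs = alpha * cu * perimeter * L
Qs = 0.87 * 89.1 * 3.51 * 9.9
Qs = 2693.64 kN


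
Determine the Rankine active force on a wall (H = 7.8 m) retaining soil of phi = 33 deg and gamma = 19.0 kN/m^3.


Compute active earth pressure coefficient:
Ka = tan^2(45 - phi/2) = tan^2(28.5) = 0.294801
Compute active force:
Pa = 0.5 * Ka * gamma * H^2
Pa = 0.5 * 0.294801 * 19.0 * 7.8^2
Pa = 170.39 kN/m


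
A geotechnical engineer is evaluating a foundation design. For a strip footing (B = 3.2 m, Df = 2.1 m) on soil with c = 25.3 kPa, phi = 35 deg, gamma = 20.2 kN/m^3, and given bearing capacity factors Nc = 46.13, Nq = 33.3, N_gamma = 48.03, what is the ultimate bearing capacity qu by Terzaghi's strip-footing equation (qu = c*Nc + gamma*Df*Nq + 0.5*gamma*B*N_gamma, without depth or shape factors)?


Compute qu = c*Nc + gamma*Df*Nq + 0.5*gamma*B*N_gamma
Term 1: 25.3 * 46.13 = 1167.089
Term 2: 20.2 * 2.1 * 33.3 = 1412.586
Term 3: 0.5 * 20.2 * 3.2 * 48.03 = 1552.3296
qu = 1167.089 + 1412.586 + 1552.3296
qu = 4132.0 kPa


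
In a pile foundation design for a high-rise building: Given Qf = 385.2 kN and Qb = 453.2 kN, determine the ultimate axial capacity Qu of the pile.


Using Qu = Qf + Qb
Qu = 385.2 + 453.2
Qu = 838.4 kN


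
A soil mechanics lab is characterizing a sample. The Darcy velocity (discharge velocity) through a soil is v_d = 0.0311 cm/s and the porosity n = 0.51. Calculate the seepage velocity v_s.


Using v_s = v_d / n
v_s = 0.0311 / 0.51
v_s = 0.06098 cm/s


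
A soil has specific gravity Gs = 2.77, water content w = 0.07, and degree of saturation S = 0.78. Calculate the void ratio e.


Using the relation e = Gs * w / S
e = 2.77 * 0.07 / 0.78
e = 0.2486


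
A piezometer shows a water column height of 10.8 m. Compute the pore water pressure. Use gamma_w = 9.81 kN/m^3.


Using u = gamma_w * h_w
u = 9.81 * 10.8
u = 105.95 kPa


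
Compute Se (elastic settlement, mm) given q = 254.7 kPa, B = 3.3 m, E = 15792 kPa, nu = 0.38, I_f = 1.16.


Using Se = q * B * (1 - nu^2) * I_f / E
1 - nu^2 = 1 - 0.38^2 = 0.8556
Se = 254.7 * 3.3 * 0.8556 * 1.16 / 15792
Se = 0.052824 m
Convert to mm: Se = 0.052824 * 1000 = 52.824 mm


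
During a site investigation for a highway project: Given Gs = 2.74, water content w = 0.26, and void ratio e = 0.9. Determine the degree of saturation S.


Result: 0.7916

Derivation:
Using S = Gs * w / e
S = 2.74 * 0.26 / 0.9
S = 0.7916


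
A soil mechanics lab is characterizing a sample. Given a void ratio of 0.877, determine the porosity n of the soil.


Using the relation n = e / (1 + e)
n = 0.877 / (1 + 0.877)
n = 0.877 / 1.877
n = 0.4672


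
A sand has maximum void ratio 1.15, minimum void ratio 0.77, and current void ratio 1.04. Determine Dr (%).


Using Dr = (e_max - e) / (e_max - e_min) * 100
e_max - e = 1.15 - 1.04 = 0.11
e_max - e_min = 1.15 - 0.77 = 0.38
Dr = 0.11 / 0.38 * 100
Dr = 28.95 %


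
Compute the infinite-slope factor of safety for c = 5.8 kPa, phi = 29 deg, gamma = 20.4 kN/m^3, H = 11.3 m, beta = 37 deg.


Result: 0.788

Derivation:
Using Fs = c / (gamma*H*sin(beta)*cos(beta)) + tan(phi)/tan(beta)
Cohesion contribution = 5.8 / (20.4*11.3*sin(37)*cos(37))
Cohesion contribution = 0.0523489
Friction contribution = tan(29)/tan(37) = 0.735593
Fs = 0.0523489 + 0.735593
Fs = 0.788


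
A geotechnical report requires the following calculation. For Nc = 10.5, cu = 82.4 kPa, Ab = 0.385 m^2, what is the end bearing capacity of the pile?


Result: 333.1 kN

Derivation:
Using Qb = Nc * cu * Ab
Qb = 10.5 * 82.4 * 0.385
Qb = 333.1 kN


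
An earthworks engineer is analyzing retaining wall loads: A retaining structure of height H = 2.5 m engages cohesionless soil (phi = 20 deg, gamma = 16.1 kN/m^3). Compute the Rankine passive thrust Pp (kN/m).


Result: 102.62 kN/m

Derivation:
Compute passive earth pressure coefficient:
Kp = tan^2(45 + phi/2) = tan^2(55.0) = 2.039607
Compute passive force:
Pp = 0.5 * Kp * gamma * H^2
Pp = 0.5 * 2.039607 * 16.1 * 2.5^2
Pp = 102.62 kN/m


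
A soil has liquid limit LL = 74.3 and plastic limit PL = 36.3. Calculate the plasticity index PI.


Result: 38.0

Derivation:
Using PI = LL - PL
PI = 74.3 - 36.3
PI = 38.0


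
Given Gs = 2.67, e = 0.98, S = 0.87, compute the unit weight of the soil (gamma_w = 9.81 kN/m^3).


Using gamma = gamma_w * (Gs + S*e) / (1 + e)
Numerator: Gs + S*e = 2.67 + 0.87*0.98 = 3.5226
Denominator: 1 + e = 1 + 0.98 = 1.98
gamma = 9.81 * 3.5226 / 1.98
gamma = 17.453 kN/m^3


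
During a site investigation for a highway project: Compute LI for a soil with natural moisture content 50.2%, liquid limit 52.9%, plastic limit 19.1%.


First compute the plasticity index:
PI = LL - PL = 52.9 - 19.1 = 33.8
Then compute the liquidity index:
LI = (w - PL) / PI
LI = (50.2 - 19.1) / 33.8
LI = 0.92


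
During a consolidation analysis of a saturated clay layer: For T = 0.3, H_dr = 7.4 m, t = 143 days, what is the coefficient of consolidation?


Using cv = T * H_dr^2 / t
H_dr^2 = 7.4^2 = 54.76
cv = 0.3 * 54.76 / 143
cv = 0.11488 m^2/day


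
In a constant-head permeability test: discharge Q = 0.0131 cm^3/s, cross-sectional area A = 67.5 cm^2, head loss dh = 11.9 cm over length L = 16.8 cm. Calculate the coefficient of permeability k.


Compute hydraulic gradient:
i = dh / L = 11.9 / 16.8 = 0.708333
Then apply Darcy's law:
k = Q / (A * i)
k = 0.0131 / (67.5 * 0.708333)
k = 0.0131 / 47.8125
k = 0.000274 cm/s


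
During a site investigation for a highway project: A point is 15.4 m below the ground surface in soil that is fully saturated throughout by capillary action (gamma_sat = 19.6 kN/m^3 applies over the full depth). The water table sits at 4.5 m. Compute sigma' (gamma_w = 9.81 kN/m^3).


Result: 194.91 kPa

Derivation:
Total stress = gamma_sat * depth
sigma = 19.6 * 15.4 = 301.84 kPa
Pore water pressure u = gamma_w * (depth - d_wt)
u = 9.81 * (15.4 - 4.5) = 106.929 kPa
Effective stress = sigma - u
sigma' = 301.84 - 106.929 = 194.91 kPa


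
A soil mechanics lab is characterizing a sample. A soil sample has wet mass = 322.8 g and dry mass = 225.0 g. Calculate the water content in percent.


Using w = (m_wet - m_dry) / m_dry * 100
m_wet - m_dry = 322.8 - 225.0 = 97.8 g
w = 97.8 / 225.0 * 100
w = 43.47 %


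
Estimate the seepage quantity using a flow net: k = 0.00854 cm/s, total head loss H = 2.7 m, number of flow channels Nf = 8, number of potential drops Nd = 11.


Result: 0.0001677 m^3/s per m

Derivation:
Convert k to m/s for unit consistency with H:
k = 0.00854 cm/s = 0.00854 / 100 m/s = 8.54e-05 m/s
Using q = k * H * Nf / Nd
Nf / Nd = 8 / 11 = 0.7273
q = 8.54e-05 * 2.7 * 0.7273
q = 0.0001677 m^3/s per m


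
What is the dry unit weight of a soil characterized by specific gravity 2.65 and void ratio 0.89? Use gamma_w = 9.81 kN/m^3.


Result: 13.755 kN/m^3

Derivation:
Using gamma_d = Gs * gamma_w / (1 + e)
gamma_d = 2.65 * 9.81 / (1 + 0.89)
gamma_d = 2.65 * 9.81 / 1.89
gamma_d = 13.755 kN/m^3


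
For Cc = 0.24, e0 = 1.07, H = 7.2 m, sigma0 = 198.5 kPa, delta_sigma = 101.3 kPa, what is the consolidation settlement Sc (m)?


Using Sc = Cc * H / (1 + e0) * log10((sigma0 + delta_sigma) / sigma0)
Stress ratio = (198.5 + 101.3) / 198.5 = 1.51033
log10(1.51033) = 0.179071
Cc * H / (1 + e0) = 0.24 * 7.2 / (1 + 1.07) = 0.834783
Sc = 0.834783 * 0.179071
Sc = 0.1495 m


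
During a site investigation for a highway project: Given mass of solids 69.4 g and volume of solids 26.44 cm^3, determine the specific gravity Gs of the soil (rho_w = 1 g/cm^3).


Result: 2.625

Derivation:
Using Gs = m_s / (V_s * rho_w)
Since rho_w = 1 g/cm^3:
Gs = 69.4 / 26.44
Gs = 2.625


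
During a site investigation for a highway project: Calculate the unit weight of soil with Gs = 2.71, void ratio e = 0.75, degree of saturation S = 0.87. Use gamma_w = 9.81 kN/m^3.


Using gamma = gamma_w * (Gs + S*e) / (1 + e)
Numerator: Gs + S*e = 2.71 + 0.87*0.75 = 3.3625
Denominator: 1 + e = 1 + 0.75 = 1.75
gamma = 9.81 * 3.3625 / 1.75
gamma = 18.849 kN/m^3


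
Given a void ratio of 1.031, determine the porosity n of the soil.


Using the relation n = e / (1 + e)
n = 1.031 / (1 + 1.031)
n = 1.031 / 2.031
n = 0.5076


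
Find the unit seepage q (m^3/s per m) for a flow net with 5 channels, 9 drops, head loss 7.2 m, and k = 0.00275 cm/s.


Convert k to m/s for unit consistency with H:
k = 0.00275 cm/s = 0.00275 / 100 m/s = 2.75e-05 m/s
Using q = k * H * Nf / Nd
Nf / Nd = 5 / 9 = 0.5556
q = 2.75e-05 * 7.2 * 0.5556
q = 0.00011 m^3/s per m


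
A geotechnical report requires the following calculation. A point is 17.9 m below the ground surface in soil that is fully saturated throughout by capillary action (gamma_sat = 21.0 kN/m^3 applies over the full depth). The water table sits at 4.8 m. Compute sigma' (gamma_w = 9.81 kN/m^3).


Result: 247.39 kPa

Derivation:
Total stress = gamma_sat * depth
sigma = 21.0 * 17.9 = 375.9 kPa
Pore water pressure u = gamma_w * (depth - d_wt)
u = 9.81 * (17.9 - 4.8) = 128.511 kPa
Effective stress = sigma - u
sigma' = 375.9 - 128.511 = 247.39 kPa


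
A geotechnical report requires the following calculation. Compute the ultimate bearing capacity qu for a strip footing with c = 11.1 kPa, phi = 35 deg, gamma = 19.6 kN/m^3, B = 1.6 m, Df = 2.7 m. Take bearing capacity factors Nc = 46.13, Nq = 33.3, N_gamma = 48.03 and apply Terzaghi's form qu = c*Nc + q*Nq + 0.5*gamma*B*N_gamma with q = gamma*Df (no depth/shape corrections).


Compute qu = c*Nc + gamma*Df*Nq + 0.5*gamma*B*N_gamma
Term 1: 11.1 * 46.13 = 512.043
Term 2: 19.6 * 2.7 * 33.3 = 1762.236
Term 3: 0.5 * 19.6 * 1.6 * 48.03 = 753.1104
qu = 512.043 + 1762.236 + 753.1104
qu = 3027.39 kPa


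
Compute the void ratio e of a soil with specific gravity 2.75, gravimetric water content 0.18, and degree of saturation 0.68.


Using the relation e = Gs * w / S
e = 2.75 * 0.18 / 0.68
e = 0.7279


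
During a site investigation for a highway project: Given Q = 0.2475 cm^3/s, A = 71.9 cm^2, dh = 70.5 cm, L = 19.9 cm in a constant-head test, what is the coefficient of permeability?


Compute hydraulic gradient:
i = dh / L = 70.5 / 19.9 = 3.54271
Then apply Darcy's law:
k = Q / (A * i)
k = 0.2475 / (71.9 * 3.54271)
k = 0.2475 / 254.721
k = 0.000972 cm/s


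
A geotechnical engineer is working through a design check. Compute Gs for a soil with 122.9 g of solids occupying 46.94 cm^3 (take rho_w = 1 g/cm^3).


Using Gs = m_s / (V_s * rho_w)
Since rho_w = 1 g/cm^3:
Gs = 122.9 / 46.94
Gs = 2.618


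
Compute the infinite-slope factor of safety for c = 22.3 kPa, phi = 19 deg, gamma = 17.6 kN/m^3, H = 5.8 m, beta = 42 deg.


Using Fs = c / (gamma*H*sin(beta)*cos(beta)) + tan(phi)/tan(beta)
Cohesion contribution = 22.3 / (17.6*5.8*sin(42)*cos(42))
Cohesion contribution = 0.439319
Friction contribution = tan(19)/tan(42) = 0.382415
Fs = 0.439319 + 0.382415
Fs = 0.822


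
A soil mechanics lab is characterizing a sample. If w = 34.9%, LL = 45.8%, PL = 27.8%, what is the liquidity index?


Result: 0.394

Derivation:
First compute the plasticity index:
PI = LL - PL = 45.8 - 27.8 = 18.0
Then compute the liquidity index:
LI = (w - PL) / PI
LI = (34.9 - 27.8) / 18.0
LI = 0.394


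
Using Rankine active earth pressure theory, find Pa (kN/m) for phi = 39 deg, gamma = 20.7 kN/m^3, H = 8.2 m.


Result: 158.33 kN/m

Derivation:
Compute active earth pressure coefficient:
Ka = tan^2(45 - phi/2) = tan^2(25.5) = 0.227506
Compute active force:
Pa = 0.5 * Ka * gamma * H^2
Pa = 0.5 * 0.227506 * 20.7 * 8.2^2
Pa = 158.33 kN/m


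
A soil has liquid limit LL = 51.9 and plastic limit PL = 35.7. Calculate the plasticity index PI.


Using PI = LL - PL
PI = 51.9 - 35.7
PI = 16.2


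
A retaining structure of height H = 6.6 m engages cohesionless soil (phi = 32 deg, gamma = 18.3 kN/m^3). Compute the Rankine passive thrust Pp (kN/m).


Compute passive earth pressure coefficient:
Kp = tan^2(45 + phi/2) = tan^2(61.0) = 3.254588
Compute passive force:
Pp = 0.5 * Kp * gamma * H^2
Pp = 0.5 * 3.254588 * 18.3 * 6.6^2
Pp = 1297.19 kN/m


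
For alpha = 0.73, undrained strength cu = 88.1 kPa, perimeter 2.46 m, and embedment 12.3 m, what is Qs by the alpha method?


Using Qs = alpha * cu * perimeter * L
Qs = 0.73 * 88.1 * 2.46 * 12.3
Qs = 1945.98 kN


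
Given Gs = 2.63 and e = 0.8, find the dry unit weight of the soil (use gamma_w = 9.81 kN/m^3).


Result: 14.333 kN/m^3

Derivation:
Using gamma_d = Gs * gamma_w / (1 + e)
gamma_d = 2.63 * 9.81 / (1 + 0.8)
gamma_d = 2.63 * 9.81 / 1.8
gamma_d = 14.333 kN/m^3


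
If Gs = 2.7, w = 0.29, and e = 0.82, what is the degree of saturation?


Using S = Gs * w / e
S = 2.7 * 0.29 / 0.82
S = 0.9549


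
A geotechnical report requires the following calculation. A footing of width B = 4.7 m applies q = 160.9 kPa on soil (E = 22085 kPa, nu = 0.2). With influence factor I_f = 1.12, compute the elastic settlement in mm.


Using Se = q * B * (1 - nu^2) * I_f / E
1 - nu^2 = 1 - 0.2^2 = 0.96
Se = 160.9 * 4.7 * 0.96 * 1.12 / 22085
Se = 0.036817 m
Convert to mm: Se = 0.036817 * 1000 = 36.817 mm


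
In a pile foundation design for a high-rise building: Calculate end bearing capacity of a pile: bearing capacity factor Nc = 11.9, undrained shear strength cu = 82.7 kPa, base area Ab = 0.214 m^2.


Result: 210.6 kN

Derivation:
Using Qb = Nc * cu * Ab
Qb = 11.9 * 82.7 * 0.214
Qb = 210.6 kN


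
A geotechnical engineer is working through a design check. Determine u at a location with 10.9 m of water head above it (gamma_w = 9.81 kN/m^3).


Result: 106.93 kPa

Derivation:
Using u = gamma_w * h_w
u = 9.81 * 10.9
u = 106.93 kPa


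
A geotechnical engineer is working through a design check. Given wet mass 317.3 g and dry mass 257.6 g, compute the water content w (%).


Using w = (m_wet - m_dry) / m_dry * 100
m_wet - m_dry = 317.3 - 257.6 = 59.7 g
w = 59.7 / 257.6 * 100
w = 23.18 %


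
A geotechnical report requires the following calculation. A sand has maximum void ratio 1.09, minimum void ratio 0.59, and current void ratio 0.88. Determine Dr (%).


Using Dr = (e_max - e) / (e_max - e_min) * 100
e_max - e = 1.09 - 0.88 = 0.21
e_max - e_min = 1.09 - 0.59 = 0.5
Dr = 0.21 / 0.5 * 100
Dr = 42.0 %


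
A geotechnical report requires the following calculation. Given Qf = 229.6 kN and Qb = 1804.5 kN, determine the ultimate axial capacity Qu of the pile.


Using Qu = Qf + Qb
Qu = 229.6 + 1804.5
Qu = 2034.1 kN


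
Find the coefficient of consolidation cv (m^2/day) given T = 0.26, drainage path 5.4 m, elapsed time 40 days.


Result: 0.18954 m^2/day

Derivation:
Using cv = T * H_dr^2 / t
H_dr^2 = 5.4^2 = 29.16
cv = 0.26 * 29.16 / 40
cv = 0.18954 m^2/day


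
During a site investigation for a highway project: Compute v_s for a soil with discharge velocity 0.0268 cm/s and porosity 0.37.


Result: 0.07243 cm/s

Derivation:
Using v_s = v_d / n
v_s = 0.0268 / 0.37
v_s = 0.07243 cm/s


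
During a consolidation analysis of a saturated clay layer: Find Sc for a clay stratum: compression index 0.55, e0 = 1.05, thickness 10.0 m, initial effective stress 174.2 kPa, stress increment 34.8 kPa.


Result: 0.2122 m

Derivation:
Using Sc = Cc * H / (1 + e0) * log10((sigma0 + delta_sigma) / sigma0)
Stress ratio = (174.2 + 34.8) / 174.2 = 1.19977
log10(1.19977) = 0.0790981
Cc * H / (1 + e0) = 0.55 * 10.0 / (1 + 1.05) = 2.68293
Sc = 2.68293 * 0.0790981
Sc = 0.2122 m


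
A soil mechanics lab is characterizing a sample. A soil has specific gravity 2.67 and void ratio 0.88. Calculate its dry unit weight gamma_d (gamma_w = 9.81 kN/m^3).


Using gamma_d = Gs * gamma_w / (1 + e)
gamma_d = 2.67 * 9.81 / (1 + 0.88)
gamma_d = 2.67 * 9.81 / 1.88
gamma_d = 13.932 kN/m^3


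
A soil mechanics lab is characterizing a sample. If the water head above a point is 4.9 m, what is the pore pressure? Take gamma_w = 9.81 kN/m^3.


Result: 48.07 kPa

Derivation:
Using u = gamma_w * h_w
u = 9.81 * 4.9
u = 48.07 kPa


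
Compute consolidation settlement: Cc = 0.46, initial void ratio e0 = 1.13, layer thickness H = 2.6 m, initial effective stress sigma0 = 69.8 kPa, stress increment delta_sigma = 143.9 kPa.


Using Sc = Cc * H / (1 + e0) * log10((sigma0 + delta_sigma) / sigma0)
Stress ratio = (69.8 + 143.9) / 69.8 = 3.0616
log10(3.0616) = 0.485949
Cc * H / (1 + e0) = 0.46 * 2.6 / (1 + 1.13) = 0.561502
Sc = 0.561502 * 0.485949
Sc = 0.2729 m


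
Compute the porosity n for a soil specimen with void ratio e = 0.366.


Using the relation n = e / (1 + e)
n = 0.366 / (1 + 0.366)
n = 0.366 / 1.366
n = 0.2679


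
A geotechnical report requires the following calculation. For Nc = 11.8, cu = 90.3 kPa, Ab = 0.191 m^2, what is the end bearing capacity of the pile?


Using Qb = Nc * cu * Ab
Qb = 11.8 * 90.3 * 0.191
Qb = 203.52 kN


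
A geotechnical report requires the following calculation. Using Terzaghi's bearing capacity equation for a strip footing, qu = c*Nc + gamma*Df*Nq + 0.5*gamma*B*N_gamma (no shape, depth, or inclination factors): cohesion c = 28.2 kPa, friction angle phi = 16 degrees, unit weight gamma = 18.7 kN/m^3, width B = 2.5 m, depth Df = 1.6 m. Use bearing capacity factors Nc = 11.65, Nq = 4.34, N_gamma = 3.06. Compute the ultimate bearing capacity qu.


Result: 529.91 kPa

Derivation:
Compute qu = c*Nc + gamma*Df*Nq + 0.5*gamma*B*N_gamma
Term 1: 28.2 * 11.65 = 328.53
Term 2: 18.7 * 1.6 * 4.34 = 129.8528
Term 3: 0.5 * 18.7 * 2.5 * 3.06 = 71.5275
qu = 328.53 + 129.8528 + 71.5275
qu = 529.91 kPa


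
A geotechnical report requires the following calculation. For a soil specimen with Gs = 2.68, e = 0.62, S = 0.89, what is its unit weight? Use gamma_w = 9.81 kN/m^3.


Using gamma = gamma_w * (Gs + S*e) / (1 + e)
Numerator: Gs + S*e = 2.68 + 0.89*0.62 = 3.2318
Denominator: 1 + e = 1 + 0.62 = 1.62
gamma = 9.81 * 3.2318 / 1.62
gamma = 19.57 kN/m^3


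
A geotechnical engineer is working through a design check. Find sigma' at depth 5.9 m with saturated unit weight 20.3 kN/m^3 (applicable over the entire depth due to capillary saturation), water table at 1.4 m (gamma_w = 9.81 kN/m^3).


Total stress = gamma_sat * depth
sigma = 20.3 * 5.9 = 119.77 kPa
Pore water pressure u = gamma_w * (depth - d_wt)
u = 9.81 * (5.9 - 1.4) = 44.145 kPa
Effective stress = sigma - u
sigma' = 119.77 - 44.145 = 75.63 kPa


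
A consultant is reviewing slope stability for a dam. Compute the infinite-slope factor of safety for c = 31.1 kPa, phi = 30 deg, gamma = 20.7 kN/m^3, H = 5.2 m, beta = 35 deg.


Using Fs = c / (gamma*H*sin(beta)*cos(beta)) + tan(phi)/tan(beta)
Cohesion contribution = 31.1 / (20.7*5.2*sin(35)*cos(35))
Cohesion contribution = 0.614937
Friction contribution = tan(30)/tan(35) = 0.824542
Fs = 0.614937 + 0.824542
Fs = 1.439


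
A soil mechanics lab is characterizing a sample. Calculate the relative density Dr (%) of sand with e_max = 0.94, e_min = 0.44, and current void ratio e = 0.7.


Using Dr = (e_max - e) / (e_max - e_min) * 100
e_max - e = 0.94 - 0.7 = 0.24
e_max - e_min = 0.94 - 0.44 = 0.5
Dr = 0.24 / 0.5 * 100
Dr = 48.0 %


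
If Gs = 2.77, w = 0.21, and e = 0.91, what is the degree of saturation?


Using S = Gs * w / e
S = 2.77 * 0.21 / 0.91
S = 0.6392


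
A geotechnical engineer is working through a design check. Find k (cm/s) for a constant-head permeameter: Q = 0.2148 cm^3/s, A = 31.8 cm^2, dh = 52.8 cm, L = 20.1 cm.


Result: 0.002571 cm/s

Derivation:
Compute hydraulic gradient:
i = dh / L = 52.8 / 20.1 = 2.62687
Then apply Darcy's law:
k = Q / (A * i)
k = 0.2148 / (31.8 * 2.62687)
k = 0.2148 / 83.5343
k = 0.002571 cm/s


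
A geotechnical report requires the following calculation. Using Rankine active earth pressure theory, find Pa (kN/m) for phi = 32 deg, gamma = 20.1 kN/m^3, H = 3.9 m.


Compute active earth pressure coefficient:
Ka = tan^2(45 - phi/2) = tan^2(29.0) = 0.307259
Compute active force:
Pa = 0.5 * Ka * gamma * H^2
Pa = 0.5 * 0.307259 * 20.1 * 3.9^2
Pa = 46.97 kN/m


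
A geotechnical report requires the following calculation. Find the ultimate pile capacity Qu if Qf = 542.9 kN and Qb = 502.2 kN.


Using Qu = Qf + Qb
Qu = 542.9 + 502.2
Qu = 1045.1 kN


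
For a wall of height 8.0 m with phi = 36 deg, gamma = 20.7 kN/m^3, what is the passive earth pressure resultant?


Compute passive earth pressure coefficient:
Kp = tan^2(45 + phi/2) = tan^2(63.0) = 3.85184
Compute passive force:
Pp = 0.5 * Kp * gamma * H^2
Pp = 0.5 * 3.85184 * 20.7 * 8.0^2
Pp = 2551.46 kN/m


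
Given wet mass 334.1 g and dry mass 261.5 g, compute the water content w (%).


Using w = (m_wet - m_dry) / m_dry * 100
m_wet - m_dry = 334.1 - 261.5 = 72.6 g
w = 72.6 / 261.5 * 100
w = 27.76 %


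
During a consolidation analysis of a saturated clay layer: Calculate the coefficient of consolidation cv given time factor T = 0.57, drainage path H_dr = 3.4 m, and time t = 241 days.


Using cv = T * H_dr^2 / t
H_dr^2 = 3.4^2 = 11.56
cv = 0.57 * 11.56 / 241
cv = 0.02734 m^2/day


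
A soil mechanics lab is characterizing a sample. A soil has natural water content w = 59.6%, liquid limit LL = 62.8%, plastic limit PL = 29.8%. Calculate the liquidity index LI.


First compute the plasticity index:
PI = LL - PL = 62.8 - 29.8 = 33.0
Then compute the liquidity index:
LI = (w - PL) / PI
LI = (59.6 - 29.8) / 33.0
LI = 0.903


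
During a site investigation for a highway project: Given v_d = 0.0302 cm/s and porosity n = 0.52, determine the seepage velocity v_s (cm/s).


Using v_s = v_d / n
v_s = 0.0302 / 0.52
v_s = 0.05808 cm/s


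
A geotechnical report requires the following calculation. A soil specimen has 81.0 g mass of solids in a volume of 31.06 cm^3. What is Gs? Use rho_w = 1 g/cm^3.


Result: 2.608

Derivation:
Using Gs = m_s / (V_s * rho_w)
Since rho_w = 1 g/cm^3:
Gs = 81.0 / 31.06
Gs = 2.608


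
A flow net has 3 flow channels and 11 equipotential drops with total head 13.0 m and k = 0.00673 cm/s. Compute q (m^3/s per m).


Result: 0.0002386 m^3/s per m

Derivation:
Convert k to m/s for unit consistency with H:
k = 0.00673 cm/s = 0.00673 / 100 m/s = 6.73e-05 m/s
Using q = k * H * Nf / Nd
Nf / Nd = 3 / 11 = 0.2727
q = 6.73e-05 * 13.0 * 0.2727
q = 0.0002386 m^3/s per m


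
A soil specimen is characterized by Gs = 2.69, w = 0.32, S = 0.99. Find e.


Using the relation e = Gs * w / S
e = 2.69 * 0.32 / 0.99
e = 0.8695


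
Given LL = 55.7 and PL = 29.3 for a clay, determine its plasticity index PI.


Using PI = LL - PL
PI = 55.7 - 29.3
PI = 26.4


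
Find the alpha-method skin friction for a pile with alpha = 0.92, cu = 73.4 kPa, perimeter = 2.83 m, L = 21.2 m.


Using Qs = alpha * cu * perimeter * L
Qs = 0.92 * 73.4 * 2.83 * 21.2
Qs = 4051.41 kN


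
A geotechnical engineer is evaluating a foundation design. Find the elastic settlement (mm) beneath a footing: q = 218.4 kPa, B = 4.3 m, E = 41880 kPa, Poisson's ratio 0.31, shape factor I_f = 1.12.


Result: 22.701 mm

Derivation:
Using Se = q * B * (1 - nu^2) * I_f / E
1 - nu^2 = 1 - 0.31^2 = 0.9039
Se = 218.4 * 4.3 * 0.9039 * 1.12 / 41880
Se = 0.022701 m
Convert to mm: Se = 0.022701 * 1000 = 22.701 mm


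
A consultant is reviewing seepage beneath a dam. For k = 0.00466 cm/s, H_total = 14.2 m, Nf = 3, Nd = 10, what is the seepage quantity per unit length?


Convert k to m/s for unit consistency with H:
k = 0.00466 cm/s = 0.00466 / 100 m/s = 4.66e-05 m/s
Using q = k * H * Nf / Nd
Nf / Nd = 3 / 10 = 0.3
q = 4.66e-05 * 14.2 * 0.3
q = 0.0001985 m^3/s per m


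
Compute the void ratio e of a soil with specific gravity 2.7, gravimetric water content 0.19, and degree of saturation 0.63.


Result: 0.8143

Derivation:
Using the relation e = Gs * w / S
e = 2.7 * 0.19 / 0.63
e = 0.8143


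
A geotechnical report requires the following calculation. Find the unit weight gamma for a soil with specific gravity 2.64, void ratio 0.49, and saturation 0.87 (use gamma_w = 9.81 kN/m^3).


Using gamma = gamma_w * (Gs + S*e) / (1 + e)
Numerator: Gs + S*e = 2.64 + 0.87*0.49 = 3.0663
Denominator: 1 + e = 1 + 0.49 = 1.49
gamma = 9.81 * 3.0663 / 1.49
gamma = 20.188 kN/m^3


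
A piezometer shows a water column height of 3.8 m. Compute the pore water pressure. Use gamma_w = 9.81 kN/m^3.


Using u = gamma_w * h_w
u = 9.81 * 3.8
u = 37.28 kPa


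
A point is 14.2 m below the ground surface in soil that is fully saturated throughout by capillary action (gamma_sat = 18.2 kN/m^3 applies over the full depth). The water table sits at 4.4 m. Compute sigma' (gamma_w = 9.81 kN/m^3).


Total stress = gamma_sat * depth
sigma = 18.2 * 14.2 = 258.44 kPa
Pore water pressure u = gamma_w * (depth - d_wt)
u = 9.81 * (14.2 - 4.4) = 96.138 kPa
Effective stress = sigma - u
sigma' = 258.44 - 96.138 = 162.3 kPa


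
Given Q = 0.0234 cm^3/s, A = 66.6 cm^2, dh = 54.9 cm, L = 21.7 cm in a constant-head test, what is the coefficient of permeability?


Compute hydraulic gradient:
i = dh / L = 54.9 / 21.7 = 2.52995
Then apply Darcy's law:
k = Q / (A * i)
k = 0.0234 / (66.6 * 2.52995)
k = 0.0234 / 168.495
k = 0.000139 cm/s


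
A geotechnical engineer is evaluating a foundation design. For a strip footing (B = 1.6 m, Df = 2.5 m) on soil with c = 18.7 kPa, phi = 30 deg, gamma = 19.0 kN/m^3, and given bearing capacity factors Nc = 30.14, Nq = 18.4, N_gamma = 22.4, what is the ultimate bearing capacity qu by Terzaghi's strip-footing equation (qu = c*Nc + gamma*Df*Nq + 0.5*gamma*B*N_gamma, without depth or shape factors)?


Compute qu = c*Nc + gamma*Df*Nq + 0.5*gamma*B*N_gamma
Term 1: 18.7 * 30.14 = 563.618
Term 2: 19.0 * 2.5 * 18.4 = 874.0
Term 3: 0.5 * 19.0 * 1.6 * 22.4 = 340.48
qu = 563.618 + 874.0 + 340.48
qu = 1778.1 kPa


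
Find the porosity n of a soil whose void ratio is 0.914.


Result: 0.4775

Derivation:
Using the relation n = e / (1 + e)
n = 0.914 / (1 + 0.914)
n = 0.914 / 1.914
n = 0.4775


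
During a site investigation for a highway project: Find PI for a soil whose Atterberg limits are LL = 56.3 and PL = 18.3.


Using PI = LL - PL
PI = 56.3 - 18.3
PI = 38.0


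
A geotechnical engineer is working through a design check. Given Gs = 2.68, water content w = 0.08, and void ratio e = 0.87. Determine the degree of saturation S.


Using S = Gs * w / e
S = 2.68 * 0.08 / 0.87
S = 0.2464


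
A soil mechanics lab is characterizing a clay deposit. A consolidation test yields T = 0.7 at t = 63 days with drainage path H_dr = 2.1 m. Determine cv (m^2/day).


Result: 0.049 m^2/day

Derivation:
Using cv = T * H_dr^2 / t
H_dr^2 = 2.1^2 = 4.41
cv = 0.7 * 4.41 / 63
cv = 0.049 m^2/day


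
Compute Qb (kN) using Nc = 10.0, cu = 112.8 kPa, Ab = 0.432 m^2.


Result: 487.3 kN

Derivation:
Using Qb = Nc * cu * Ab
Qb = 10.0 * 112.8 * 0.432
Qb = 487.3 kN


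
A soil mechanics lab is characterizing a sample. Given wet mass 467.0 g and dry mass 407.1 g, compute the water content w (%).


Using w = (m_wet - m_dry) / m_dry * 100
m_wet - m_dry = 467.0 - 407.1 = 59.9 g
w = 59.9 / 407.1 * 100
w = 14.71 %


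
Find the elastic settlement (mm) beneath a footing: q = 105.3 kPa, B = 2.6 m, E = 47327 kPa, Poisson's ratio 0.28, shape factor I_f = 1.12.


Result: 5.971 mm

Derivation:
Using Se = q * B * (1 - nu^2) * I_f / E
1 - nu^2 = 1 - 0.28^2 = 0.9216
Se = 105.3 * 2.6 * 0.9216 * 1.12 / 47327
Se = 0.005971 m
Convert to mm: Se = 0.005971 * 1000 = 5.971 mm


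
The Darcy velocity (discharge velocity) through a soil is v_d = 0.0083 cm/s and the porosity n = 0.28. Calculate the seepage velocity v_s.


Using v_s = v_d / n
v_s = 0.0083 / 0.28
v_s = 0.02964 cm/s


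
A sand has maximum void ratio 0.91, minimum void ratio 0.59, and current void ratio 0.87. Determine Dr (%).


Result: 12.5 %

Derivation:
Using Dr = (e_max - e) / (e_max - e_min) * 100
e_max - e = 0.91 - 0.87 = 0.04
e_max - e_min = 0.91 - 0.59 = 0.32
Dr = 0.04 / 0.32 * 100
Dr = 12.5 %


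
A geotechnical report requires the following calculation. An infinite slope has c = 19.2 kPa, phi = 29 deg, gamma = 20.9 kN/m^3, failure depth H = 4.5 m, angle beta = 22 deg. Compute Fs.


Using Fs = c / (gamma*H*sin(beta)*cos(beta)) + tan(phi)/tan(beta)
Cohesion contribution = 19.2 / (20.9*4.5*sin(22)*cos(22))
Cohesion contribution = 0.587762
Friction contribution = tan(29)/tan(22) = 1.37196
Fs = 0.587762 + 1.37196
Fs = 1.96


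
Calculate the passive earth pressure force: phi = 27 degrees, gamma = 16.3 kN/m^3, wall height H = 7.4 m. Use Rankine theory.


Result: 1188.45 kN/m

Derivation:
Compute passive earth pressure coefficient:
Kp = tan^2(45 + phi/2) = tan^2(58.5) = 2.66294
Compute passive force:
Pp = 0.5 * Kp * gamma * H^2
Pp = 0.5 * 2.66294 * 16.3 * 7.4^2
Pp = 1188.45 kN/m


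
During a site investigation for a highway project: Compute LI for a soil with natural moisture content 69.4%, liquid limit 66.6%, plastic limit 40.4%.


First compute the plasticity index:
PI = LL - PL = 66.6 - 40.4 = 26.2
Then compute the liquidity index:
LI = (w - PL) / PI
LI = (69.4 - 40.4) / 26.2
LI = 1.107


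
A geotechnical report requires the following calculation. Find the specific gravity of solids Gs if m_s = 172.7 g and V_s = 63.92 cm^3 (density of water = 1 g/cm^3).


Result: 2.702

Derivation:
Using Gs = m_s / (V_s * rho_w)
Since rho_w = 1 g/cm^3:
Gs = 172.7 / 63.92
Gs = 2.702


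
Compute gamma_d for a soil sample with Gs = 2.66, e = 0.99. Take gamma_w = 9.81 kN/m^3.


Using gamma_d = Gs * gamma_w / (1 + e)
gamma_d = 2.66 * 9.81 / (1 + 0.99)
gamma_d = 2.66 * 9.81 / 1.99
gamma_d = 13.113 kN/m^3


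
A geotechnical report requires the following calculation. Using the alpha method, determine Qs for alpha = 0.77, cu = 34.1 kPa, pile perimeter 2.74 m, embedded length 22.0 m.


Result: 1582.77 kN

Derivation:
Using Qs = alpha * cu * perimeter * L
Qs = 0.77 * 34.1 * 2.74 * 22.0
Qs = 1582.77 kN


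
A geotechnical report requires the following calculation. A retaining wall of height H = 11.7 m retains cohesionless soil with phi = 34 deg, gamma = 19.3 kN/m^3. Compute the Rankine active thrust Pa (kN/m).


Compute active earth pressure coefficient:
Ka = tan^2(45 - phi/2) = tan^2(28.0) = 0.282715
Compute active force:
Pa = 0.5 * Ka * gamma * H^2
Pa = 0.5 * 0.282715 * 19.3 * 11.7^2
Pa = 373.46 kN/m


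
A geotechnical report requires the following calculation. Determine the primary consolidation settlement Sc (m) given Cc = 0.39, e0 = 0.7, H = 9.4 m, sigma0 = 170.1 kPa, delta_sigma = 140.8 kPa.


Using Sc = Cc * H / (1 + e0) * log10((sigma0 + delta_sigma) / sigma0)
Stress ratio = (170.1 + 140.8) / 170.1 = 1.82775
log10(1.82775) = 0.261916
Cc * H / (1 + e0) = 0.39 * 9.4 / (1 + 0.7) = 2.15647
Sc = 2.15647 * 0.261916
Sc = 0.5648 m


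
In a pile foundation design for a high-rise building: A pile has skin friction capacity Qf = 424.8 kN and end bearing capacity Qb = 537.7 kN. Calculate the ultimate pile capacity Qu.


Using Qu = Qf + Qb
Qu = 424.8 + 537.7
Qu = 962.5 kN


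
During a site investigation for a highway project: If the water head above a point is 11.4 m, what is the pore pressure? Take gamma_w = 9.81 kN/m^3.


Result: 111.83 kPa

Derivation:
Using u = gamma_w * h_w
u = 9.81 * 11.4
u = 111.83 kPa


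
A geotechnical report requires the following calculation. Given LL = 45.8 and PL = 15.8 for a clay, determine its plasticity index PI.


Result: 30.0

Derivation:
Using PI = LL - PL
PI = 45.8 - 15.8
PI = 30.0


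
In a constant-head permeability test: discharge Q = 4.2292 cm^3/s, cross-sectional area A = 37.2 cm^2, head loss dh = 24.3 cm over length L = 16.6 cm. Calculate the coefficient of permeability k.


Result: 0.077664 cm/s

Derivation:
Compute hydraulic gradient:
i = dh / L = 24.3 / 16.6 = 1.46386
Then apply Darcy's law:
k = Q / (A * i)
k = 4.2292 / (37.2 * 1.46386)
k = 4.2292 / 54.4554
k = 0.077664 cm/s


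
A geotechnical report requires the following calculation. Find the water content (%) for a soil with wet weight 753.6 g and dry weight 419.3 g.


Using w = (m_wet - m_dry) / m_dry * 100
m_wet - m_dry = 753.6 - 419.3 = 334.3 g
w = 334.3 / 419.3 * 100
w = 79.73 %


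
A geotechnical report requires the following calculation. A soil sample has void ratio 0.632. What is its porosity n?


Using the relation n = e / (1 + e)
n = 0.632 / (1 + 0.632)
n = 0.632 / 1.632
n = 0.3873


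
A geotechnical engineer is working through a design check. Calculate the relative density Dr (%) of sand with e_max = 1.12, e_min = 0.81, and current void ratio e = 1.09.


Result: 9.68 %

Derivation:
Using Dr = (e_max - e) / (e_max - e_min) * 100
e_max - e = 1.12 - 1.09 = 0.03
e_max - e_min = 1.12 - 0.81 = 0.31
Dr = 0.03 / 0.31 * 100
Dr = 9.68 %


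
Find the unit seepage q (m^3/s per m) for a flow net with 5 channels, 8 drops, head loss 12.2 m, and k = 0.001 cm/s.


Convert k to m/s for unit consistency with H:
k = 0.001 cm/s = 0.001 / 100 m/s = 1e-05 m/s
Using q = k * H * Nf / Nd
Nf / Nd = 5 / 8 = 0.625
q = 1e-05 * 12.2 * 0.625
q = 7.625e-05 m^3/s per m


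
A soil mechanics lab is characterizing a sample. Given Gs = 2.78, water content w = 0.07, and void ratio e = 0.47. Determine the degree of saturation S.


Using S = Gs * w / e
S = 2.78 * 0.07 / 0.47
S = 0.414


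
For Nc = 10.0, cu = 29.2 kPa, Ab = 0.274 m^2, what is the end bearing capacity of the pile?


Using Qb = Nc * cu * Ab
Qb = 10.0 * 29.2 * 0.274
Qb = 80.01 kN


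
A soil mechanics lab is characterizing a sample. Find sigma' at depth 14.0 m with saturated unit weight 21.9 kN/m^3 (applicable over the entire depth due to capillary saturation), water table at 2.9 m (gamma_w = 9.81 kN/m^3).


Total stress = gamma_sat * depth
sigma = 21.9 * 14.0 = 306.6 kPa
Pore water pressure u = gamma_w * (depth - d_wt)
u = 9.81 * (14.0 - 2.9) = 108.891 kPa
Effective stress = sigma - u
sigma' = 306.6 - 108.891 = 197.71 kPa


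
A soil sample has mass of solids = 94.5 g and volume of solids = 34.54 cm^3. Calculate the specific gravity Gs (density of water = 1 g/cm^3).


Using Gs = m_s / (V_s * rho_w)
Since rho_w = 1 g/cm^3:
Gs = 94.5 / 34.54
Gs = 2.736


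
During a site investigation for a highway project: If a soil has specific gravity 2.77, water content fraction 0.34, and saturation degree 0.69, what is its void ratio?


Using the relation e = Gs * w / S
e = 2.77 * 0.34 / 0.69
e = 1.3649


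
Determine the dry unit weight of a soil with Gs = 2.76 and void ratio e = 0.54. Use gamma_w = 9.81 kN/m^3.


Result: 17.582 kN/m^3

Derivation:
Using gamma_d = Gs * gamma_w / (1 + e)
gamma_d = 2.76 * 9.81 / (1 + 0.54)
gamma_d = 2.76 * 9.81 / 1.54
gamma_d = 17.582 kN/m^3


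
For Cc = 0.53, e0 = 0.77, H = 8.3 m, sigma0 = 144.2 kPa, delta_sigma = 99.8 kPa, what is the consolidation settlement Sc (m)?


Result: 0.5677 m

Derivation:
Using Sc = Cc * H / (1 + e0) * log10((sigma0 + delta_sigma) / sigma0)
Stress ratio = (144.2 + 99.8) / 144.2 = 1.69209
log10(1.69209) = 0.228425
Cc * H / (1 + e0) = 0.53 * 8.3 / (1 + 0.77) = 2.48531
Sc = 2.48531 * 0.228425
Sc = 0.5677 m


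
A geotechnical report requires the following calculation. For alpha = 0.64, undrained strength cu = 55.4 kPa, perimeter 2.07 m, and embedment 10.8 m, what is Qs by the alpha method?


Result: 792.65 kN

Derivation:
Using Qs = alpha * cu * perimeter * L
Qs = 0.64 * 55.4 * 2.07 * 10.8
Qs = 792.65 kN


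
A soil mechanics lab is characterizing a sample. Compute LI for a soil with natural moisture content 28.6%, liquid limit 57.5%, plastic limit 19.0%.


First compute the plasticity index:
PI = LL - PL = 57.5 - 19.0 = 38.5
Then compute the liquidity index:
LI = (w - PL) / PI
LI = (28.6 - 19.0) / 38.5
LI = 0.249


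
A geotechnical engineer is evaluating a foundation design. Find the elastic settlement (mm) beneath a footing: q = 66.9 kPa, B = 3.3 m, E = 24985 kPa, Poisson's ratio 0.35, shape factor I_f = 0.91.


Using Se = q * B * (1 - nu^2) * I_f / E
1 - nu^2 = 1 - 0.35^2 = 0.8775
Se = 66.9 * 3.3 * 0.8775 * 0.91 / 24985
Se = 0.007056 m
Convert to mm: Se = 0.007056 * 1000 = 7.056 mm
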